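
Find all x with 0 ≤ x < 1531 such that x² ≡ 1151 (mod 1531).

493, 1038

Since 1531 ≡ 3 (mod 4), a square root of 1151 is 1151^((1531+1)/4) = 1151^383 mod 1531.
Repeated squaring: 1151^2≡486, 1151^4≡422, 1151^8≡488, 1151^16≡839, 1151^32≡1192, 1151^64≡96, 1151^128≡30, 1151^256≡900 (mod 1531).
1151^383 = 1151^(256+64+32+16+8+4+2+1) ≡ 493 (mod 1531).
Check: 493² = 243049 ≡ 1151 (mod 1531). The two roots are 493 and 1038.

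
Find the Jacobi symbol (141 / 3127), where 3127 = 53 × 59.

1

Reciprocity: 141 ≡ 1 and 3127 ≡ 3 (mod 4), so (141/3127) = +(3127/141).
Reduce top mod 141: now compute (25/141).
Reciprocity: 25 ≡ 1 and 141 ≡ 1 (mod 4), so (25/141) = +(141/25).
Reduce top mod 25: now compute (16/25).
Pull out 2^4: since 25 ≡ 1 (mod 8), (2/25) = +1, so (2/25)^4 = +1.
Reached (1/25) = 1. Collecting the sign flips along the way, the symbol is +1.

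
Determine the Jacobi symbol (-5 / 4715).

0

First reduce: -5 ≡ 4710 (mod 4715).
Pull out 2: since 4715 ≡ 3 (mod 8), (2/4715) = -1.
Reciprocity: 2355 ≡ 3 and 4715 ≡ 3 (mod 4), so (2355/4715) = −(4715/2355).
Reduce top mod 2355: now compute (5/2355).
Reciprocity: 5 ≡ 1 and 2355 ≡ 3 (mod 4), so (5/2355) = +(2355/5).
Reduce top mod 5: now compute (0/5).
Top reduces to 0: gcd > 1, so the symbol is 0.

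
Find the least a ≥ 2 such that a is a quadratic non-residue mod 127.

3

(2/127) = +1, so 2 is a residue.
(3/127) = −1, so 3 is the smallest positive non-residue mod 127.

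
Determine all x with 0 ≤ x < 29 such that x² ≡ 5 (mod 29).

11, 18

29 ≡ 1 (mod 4), so we find a root by search.
Trying successive values, 11² = 121 ≡ 5 (mod 29). The other root is 29 − 11 = 18.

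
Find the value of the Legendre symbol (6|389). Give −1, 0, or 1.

1

Pull out 2: since 389 ≡ 5 (mod 8), (2/389) = -1.
Reciprocity: 3 ≡ 3 and 389 ≡ 1 (mod 4), so (3/389) = +(389/3).
Reduce top mod 3: now compute (2/3).
Pull out 2: since 3 ≡ 3 (mod 8), (2/3) = -1.
Reached (1/3) = 1. Collecting the sign flips along the way, the symbol is +1.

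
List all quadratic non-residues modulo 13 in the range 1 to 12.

2, 5, 6, 7, 8, 11

Square k = 1,…,6 (k and 13−k give the same square):
1²=1, 2²=4, 3²=9, 4²≡3, 5²≡12, 6²≡10 (mod 13).
The residues are {1, 3, 4, 9, 10, 12}; the non-residues are the remaining 6 nonzero classes.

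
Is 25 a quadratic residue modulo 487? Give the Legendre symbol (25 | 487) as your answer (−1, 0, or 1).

1

Euler's criterion: (25/487) ≡ 25^243 (mod 487).
25^2 ≡ 138 (mod 487)
25^4 ≡ 51 (mod 487)
25^8 ≡ 166 (mod 487)
25^16 ≡ 284 (mod 487)
25^32 ≡ 301 (mod 487)
25^64 ≡ 19 (mod 487)
25^128 ≡ 361 (mod 487)
25^243 = 25^(128+64+32+16+2+1) ≡ 1 (mod 487).
Result is 1, so (25/487) = 1.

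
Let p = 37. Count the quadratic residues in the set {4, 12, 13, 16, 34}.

4

(4/37) = +1 → QR.
(12/37) = +1 → QR.
(13/37) = -1 → non-residue.
(16/37) = +1 → QR.
(34/37) = +1 → QR.
Total quadratic residues among the 5: 4.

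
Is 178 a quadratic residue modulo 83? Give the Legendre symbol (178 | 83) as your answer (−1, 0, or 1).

1

Euler's criterion: (178/83) ≡ 12^41 (mod 83).
12^2 ≡ 61 (mod 83)
12^4 ≡ 69 (mod 83)
12^8 ≡ 30 (mod 83)
12^16 ≡ 70 (mod 83)
12^32 ≡ 3 (mod 83)
12^41 = 12^(32+8+1) ≡ 1 (mod 83).
Result is 1, so (178/83) = 1.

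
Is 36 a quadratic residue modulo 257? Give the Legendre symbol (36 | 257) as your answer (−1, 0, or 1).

Pull out 2^2: since 257 ≡ 1 (mod 8), (2/257) = +1, so (2/257)^2 = +1.
Reciprocity: 9 ≡ 1 and 257 ≡ 1 (mod 4), so (9/257) = +(257/9).
Reduce top mod 9: now compute (5/9).
Reciprocity: 5 ≡ 1 and 9 ≡ 1 (mod 4), so (5/9) = +(9/5).
Reduce top mod 5: now compute (4/5).
Pull out 2^2: since 5 ≡ 5 (mod 8), (2/5) = -1, so (2/5)^2 = +1.
Reached (1/5) = 1. Collecting the sign flips along the way, the symbol is +1.

1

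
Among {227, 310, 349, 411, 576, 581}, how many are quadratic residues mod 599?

2

(227/599) = +1 → QR.
(310/599) = -1 → non-residue.
(349/599) = -1 → non-residue.
(411/599) = -1 → non-residue.
(576/599) = +1 → QR.
(581/599) = -1 → non-residue.
Total quadratic residues among the 6: 2.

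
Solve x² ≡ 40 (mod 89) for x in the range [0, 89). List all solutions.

29, 60

89 ≡ 1 (mod 4), so we find a root by search.
Trying successive values, 29² = 841 ≡ 40 (mod 89). The other root is 89 − 29 = 60.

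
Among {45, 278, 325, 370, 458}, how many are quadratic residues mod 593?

(45/593) = -1 → non-residue.
(278/593) = +1 → QR.
(325/593) = -1 → non-residue.
(370/593) = -1 → non-residue.
(458/593) = +1 → QR.
Total quadratic residues among the 5: 2.

2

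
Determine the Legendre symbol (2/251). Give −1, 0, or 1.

Pull out 2: since 251 ≡ 3 (mod 8), (2/251) = -1.
Reached (1/251) = 1. Collecting the sign flips along the way, the symbol is -1.

-1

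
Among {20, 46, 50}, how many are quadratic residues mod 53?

(20/53) = -1 → non-residue.
(46/53) = +1 → QR.
(50/53) = -1 → non-residue.
Total quadratic residues among the 3: 1.

1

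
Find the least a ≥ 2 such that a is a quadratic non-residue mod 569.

(2/569) = +1, so 2 is a residue.
(3/569) = −1, so 3 is the smallest positive non-residue mod 569.

3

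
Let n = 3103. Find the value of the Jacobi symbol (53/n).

1

Reciprocity: 53 ≡ 1 and 3103 ≡ 3 (mod 4), so (53/3103) = +(3103/53).
Reduce top mod 53: now compute (29/53).
Reciprocity: 29 ≡ 1 and 53 ≡ 1 (mod 4), so (29/53) = +(53/29).
Reduce top mod 29: now compute (24/29).
Pull out 2^3: since 29 ≡ 5 (mod 8), (2/29) = -1, so (2/29)^3 = -1.
Reciprocity: 3 ≡ 3 and 29 ≡ 1 (mod 4), so (3/29) = +(29/3).
Reduce top mod 3: now compute (2/3).
Pull out 2: since 3 ≡ 3 (mod 8), (2/3) = -1.
Reached (1/3) = 1. Collecting the sign flips along the way, the symbol is +1.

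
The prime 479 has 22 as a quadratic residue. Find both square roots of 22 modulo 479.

Since 479 ≡ 3 (mod 4), a square root of 22 is 22^((479+1)/4) = 22^120 mod 479.
Repeated squaring: 22^2≡5, 22^4≡25, 22^8≡146, 22^16≡240, 22^32≡120, 22^64≡30 (mod 479).
22^120 = 22^(64+32+16+8) ≡ 308 (mod 479).
Check: 308² = 94864 ≡ 22 (mod 479). The two roots are 171 and 308.

171, 308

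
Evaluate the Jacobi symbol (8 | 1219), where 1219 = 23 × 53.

Pull out 2^3: since 1219 ≡ 3 (mod 8), (2/1219) = -1, so (2/1219)^3 = -1.
Reached (1/1219) = 1. Collecting the sign flips along the way, the symbol is -1.

-1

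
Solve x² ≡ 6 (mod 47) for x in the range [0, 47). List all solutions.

Since 47 ≡ 3 (mod 4), a square root of 6 is 6^((47+1)/4) = 6^12 mod 47.
Repeated squaring: 6^2≡36, 6^4≡27, 6^8≡24 (mod 47).
6^12 = 6^(8+4) ≡ 37 (mod 47).
Check: 37² = 1369 ≡ 6 (mod 47). The two roots are 10 and 37.

10, 37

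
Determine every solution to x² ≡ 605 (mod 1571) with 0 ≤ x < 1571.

Since 1571 ≡ 3 (mod 4), a square root of 605 is 605^((1571+1)/4) = 605^393 mod 1571.
Repeated squaring: 605^2≡1553, 605^4≡324, 605^8≡1290, 605^16≡411, 605^32≡824, 605^64≡304, 605^128≡1298, 605^256≡692 (mod 1571).
605^393 = 605^(256+128+8+1) ≡ 1488 (mod 1571).
Check: 1488² = 2214144 ≡ 605 (mod 1571). The two roots are 83 and 1488.

83, 1488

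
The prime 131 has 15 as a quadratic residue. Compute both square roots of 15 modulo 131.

Since 131 ≡ 3 (mod 4), a square root of 15 is 15^((131+1)/4) = 15^33 mod 131.
Repeated squaring: 15^2≡94, 15^4≡59, 15^8≡75, 15^16≡123, 15^32≡64 (mod 131).
15^33 = 15^(32+1) ≡ 43 (mod 131).
Check: 43² = 1849 ≡ 15 (mod 131). The two roots are 43 and 88.

43, 88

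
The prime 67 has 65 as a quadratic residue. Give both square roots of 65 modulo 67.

20, 47

Since 67 ≡ 3 (mod 4), a square root of 65 is 65^((67+1)/4) = 65^17 mod 67.
Repeated squaring: 65^2≡4, 65^4≡16, 65^8≡55, 65^16≡10 (mod 67).
65^17 = 65^(16+1) ≡ 47 (mod 67).
Check: 47² = 2209 ≡ 65 (mod 67). The two roots are 20 and 47.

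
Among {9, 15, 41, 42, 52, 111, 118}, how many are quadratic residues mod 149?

(9/149) = +1 → QR.
(15/149) = -1 → non-residue.
(41/149) = -1 → non-residue.
(42/149) = +1 → QR.
(52/149) = -1 → non-residue.
(111/149) = -1 → non-residue.
(118/149) = +1 → QR.
Total quadratic residues among the 7: 3.

3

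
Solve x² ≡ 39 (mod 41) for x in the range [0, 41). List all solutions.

11, 30

41 ≡ 1 (mod 4), so we find a root by search.
Trying successive values, 11² = 121 ≡ 39 (mod 41). The other root is 41 − 11 = 30.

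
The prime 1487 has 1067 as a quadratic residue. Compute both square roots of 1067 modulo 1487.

132, 1355

Since 1487 ≡ 3 (mod 4), a square root of 1067 is 1067^((1487+1)/4) = 1067^372 mod 1487.
Repeated squaring: 1067^2≡934, 1067^4≡974, 1067^8≡1457, 1067^16≡900, 1067^32≡1072, 1067^64≡1220, 1067^128≡1400, 1067^256≡134 (mod 1487).
1067^372 = 1067^(256+64+32+16+4) ≡ 132 (mod 1487).
Check: 132² = 17424 ≡ 1067 (mod 1487). The two roots are 132 and 1355.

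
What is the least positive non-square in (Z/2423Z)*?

(2/2423) = +1, so 2 is a residue.
(3/2423) = +1, so 3 is a residue.
(4/2423) = +1, so 4 is a residue.
(5/2423) = −1, so 5 is the smallest positive non-residue mod 2423.

5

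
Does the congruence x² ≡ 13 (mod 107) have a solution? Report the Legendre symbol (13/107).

1

Reciprocity: 13 ≡ 1 and 107 ≡ 3 (mod 4), so (13/107) = +(107/13).
Reduce top mod 13: now compute (3/13).
Reciprocity: 3 ≡ 3 and 13 ≡ 1 (mod 4), so (3/13) = +(13/3).
Reduce top mod 3: now compute (1/3).
Reached (1/3) = 1. Collecting the sign flips along the way, the symbol is +1.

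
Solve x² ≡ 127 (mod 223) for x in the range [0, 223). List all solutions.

Since 223 ≡ 3 (mod 4), a square root of 127 is 127^((223+1)/4) = 127^56 mod 223.
Repeated squaring: 127^2≡73, 127^4≡200, 127^8≡83, 127^16≡199, 127^32≡130 (mod 223).
127^56 = 127^(32+16+8) ≡ 166 (mod 223).
Check: 166² = 27556 ≡ 127 (mod 223). The two roots are 57 and 166.

57, 166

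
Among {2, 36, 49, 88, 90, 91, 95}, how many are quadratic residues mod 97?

(2/97) = +1 → QR.
(36/97) = +1 → QR.
(49/97) = +1 → QR.
(88/97) = +1 → QR.
(90/97) = -1 → non-residue.
(91/97) = +1 → QR.
(95/97) = +1 → QR.
Total quadratic residues among the 7: 6.

6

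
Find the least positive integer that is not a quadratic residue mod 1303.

3

(2/1303) = +1, so 2 is a residue.
(3/1303) = −1, so 3 is the smallest positive non-residue mod 1303.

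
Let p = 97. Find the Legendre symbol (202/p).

1

First reduce: 202 ≡ 8 (mod 97).
Pull out 2^3: since 97 ≡ 1 (mod 8), (2/97) = +1, so (2/97)^3 = +1.
Reached (1/97) = 1. Collecting the sign flips along the way, the symbol is +1.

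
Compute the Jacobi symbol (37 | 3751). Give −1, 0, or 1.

Reciprocity: 37 ≡ 1 and 3751 ≡ 3 (mod 4), so (37/3751) = +(3751/37).
Reduce top mod 37: now compute (14/37).
Pull out 2: since 37 ≡ 5 (mod 8), (2/37) = -1.
Reciprocity: 7 ≡ 3 and 37 ≡ 1 (mod 4), so (7/37) = +(37/7).
Reduce top mod 7: now compute (2/7).
Pull out 2: since 7 ≡ 7 (mod 8), (2/7) = +1.
Reached (1/7) = 1. Collecting the sign flips along the way, the symbol is -1.

-1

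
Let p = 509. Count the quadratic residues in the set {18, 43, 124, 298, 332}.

(18/509) = -1 → non-residue.
(43/509) = +1 → QR.
(124/509) = -1 → non-residue.
(298/509) = +1 → QR.
(332/509) = +1 → QR.
Total quadratic residues among the 5: 3.

3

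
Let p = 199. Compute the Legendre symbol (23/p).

1

Reciprocity: 23 ≡ 3 and 199 ≡ 3 (mod 4), so (23/199) = −(199/23).
Reduce top mod 23: now compute (15/23).
Reciprocity: 15 ≡ 3 and 23 ≡ 3 (mod 4), so (15/23) = −(23/15).
Reduce top mod 15: now compute (8/15).
Pull out 2^3: since 15 ≡ 7 (mod 8), (2/15) = +1, so (2/15)^3 = +1.
Reached (1/15) = 1. Collecting the sign flips along the way, the symbol is +1.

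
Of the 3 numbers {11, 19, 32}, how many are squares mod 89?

2

(11/89) = +1 → QR.
(19/89) = -1 → non-residue.
(32/89) = +1 → QR.
Total quadratic residues among the 3: 2.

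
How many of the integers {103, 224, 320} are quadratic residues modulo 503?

(103/503) = -1 → non-residue.
(224/503) = +1 → QR.
(320/503) = -1 → non-residue.
Total quadratic residues among the 3: 1.

1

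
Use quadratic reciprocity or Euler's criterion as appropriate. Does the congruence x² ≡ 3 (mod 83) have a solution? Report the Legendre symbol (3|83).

1

Euler's criterion: (3/83) ≡ 3^41 (mod 83).
3^2 ≡ 9 (mod 83)
3^4 ≡ 81 (mod 83)
3^8 ≡ 4 (mod 83)
3^16 ≡ 16 (mod 83)
3^32 ≡ 7 (mod 83)
3^41 = 3^(32+8+1) ≡ 1 (mod 83).
Result is 1, so (3/83) = 1.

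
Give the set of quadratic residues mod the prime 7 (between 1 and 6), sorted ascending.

Square k = 1,…,3 (k and 7−k give the same square):
1²=1, 2²=4, 3²≡2 (mod 7).
So the quadratic residues mod 7 are {1, 2, 4}.

1,2,4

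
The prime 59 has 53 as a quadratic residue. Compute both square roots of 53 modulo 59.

17, 42

Since 59 ≡ 3 (mod 4), a square root of 53 is 53^((59+1)/4) = 53^15 mod 59.
Repeated squaring: 53^2≡36, 53^4≡57, 53^8≡4 (mod 59).
53^15 = 53^(8+4+2+1) ≡ 17 (mod 59).
Check: 17² = 289 ≡ 53 (mod 59). The two roots are 17 and 42.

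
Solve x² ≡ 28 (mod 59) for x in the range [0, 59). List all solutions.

Since 59 ≡ 3 (mod 4), a square root of 28 is 28^((59+1)/4) = 28^15 mod 59.
Repeated squaring: 28^2≡17, 28^4≡53, 28^8≡36 (mod 59).
28^15 = 28^(8+4+2+1) ≡ 21 (mod 59).
Check: 21² = 441 ≡ 28 (mod 59). The two roots are 21 and 38.

21, 38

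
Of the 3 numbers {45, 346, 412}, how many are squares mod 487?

1

(45/487) = -1 → non-residue.
(346/487) = -1 → non-residue.
(412/487) = +1 → QR.
Total quadratic residues among the 3: 1.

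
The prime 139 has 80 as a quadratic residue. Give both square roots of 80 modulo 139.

Since 139 ≡ 3 (mod 4), a square root of 80 is 80^((139+1)/4) = 80^35 mod 139.
Repeated squaring: 80^2≡6, 80^4≡36, 80^8≡45, 80^16≡79, 80^32≡125 (mod 139).
80^35 = 80^(32+2+1) ≡ 91 (mod 139).
Check: 91² = 8281 ≡ 80 (mod 139). The two roots are 48 and 91.

48, 91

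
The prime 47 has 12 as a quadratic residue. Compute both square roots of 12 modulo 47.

Since 47 ≡ 3 (mod 4), a square root of 12 is 12^((47+1)/4) = 12^12 mod 47.
Repeated squaring: 12^2≡3, 12^4≡9, 12^8≡34 (mod 47).
12^12 = 12^(8+4) ≡ 24 (mod 47).
Check: 24² = 576 ≡ 12 (mod 47). The two roots are 23 and 24.

23, 24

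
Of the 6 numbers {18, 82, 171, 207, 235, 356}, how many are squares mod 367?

4

(18/367) = +1 → QR.
(82/367) = +1 → QR.
(171/367) = -1 → non-residue.
(207/367) = +1 → QR.
(235/367) = -1 → non-residue.
(356/367) = +1 → QR.
Total quadratic residues among the 6: 4.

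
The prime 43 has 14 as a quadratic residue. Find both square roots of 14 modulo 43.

Since 43 ≡ 3 (mod 4), a square root of 14 is 14^((43+1)/4) = 14^11 mod 43.
Repeated squaring: 14^2≡24, 14^4≡17, 14^8≡31 (mod 43).
14^11 = 14^(8+2+1) ≡ 10 (mod 43).
Check: 10² = 100 ≡ 14 (mod 43). The two roots are 10 and 33.

10, 33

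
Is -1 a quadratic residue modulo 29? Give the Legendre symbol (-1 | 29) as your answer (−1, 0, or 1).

First reduce: -1 ≡ 28 (mod 29).
Pull out 2^2: since 29 ≡ 5 (mod 8), (2/29) = -1, so (2/29)^2 = +1.
Reciprocity: 7 ≡ 3 and 29 ≡ 1 (mod 4), so (7/29) = +(29/7).
Reduce top mod 7: now compute (1/7).
Reached (1/7) = 1. Collecting the sign flips along the way, the symbol is +1.

1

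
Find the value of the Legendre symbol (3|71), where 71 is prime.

Euler's criterion: (3/71) ≡ 3^35 (mod 71).
3^2 ≡ 9 (mod 71)
3^4 ≡ 10 (mod 71)
3^8 ≡ 29 (mod 71)
3^16 ≡ 60 (mod 71)
3^32 ≡ 50 (mod 71)
3^35 = 3^(32+2+1) ≡ 1 (mod 71).
Result is 1, so (3/71) = 1.

1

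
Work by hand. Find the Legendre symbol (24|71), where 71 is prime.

1

Pull out 2^3: since 71 ≡ 7 (mod 8), (2/71) = +1, so (2/71)^3 = +1.
Reciprocity: 3 ≡ 3 and 71 ≡ 3 (mod 4), so (3/71) = −(71/3).
Reduce top mod 3: now compute (2/3).
Pull out 2: since 3 ≡ 3 (mod 8), (2/3) = -1.
Reached (1/3) = 1. Collecting the sign flips along the way, the symbol is +1.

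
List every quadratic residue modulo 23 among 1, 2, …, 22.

Square k = 1,…,11 (k and 23−k give the same square):
1²=1, 2²=4, 3²=9, 4²=16, 5²≡2, 6²≡13, 7²≡3, 8²≡18, 9²≡12, 10²≡8, 11²≡6 (mod 23).
So the quadratic residues mod 23 are {1, 2, 3, 4, 6, 8, 9, 12, 13, 16, 18}.

1, 2, 3, 4, 6, 8, 9, 12, 13, 16, 18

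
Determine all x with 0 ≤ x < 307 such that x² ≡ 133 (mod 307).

Since 307 ≡ 3 (mod 4), a square root of 133 is 133^((307+1)/4) = 133^77 mod 307.
Repeated squaring: 133^2≡190, 133^4≡181, 133^8≡219, 133^16≡69, 133^32≡156, 133^64≡83 (mod 307).
133^77 = 133^(64+8+4+1) ≡ 146 (mod 307).
Check: 146² = 21316 ≡ 133 (mod 307). The two roots are 146 and 161.

146, 161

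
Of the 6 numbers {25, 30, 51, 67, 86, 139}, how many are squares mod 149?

4

(25/149) = +1 → QR.
(30/149) = +1 → QR.
(51/149) = -1 → non-residue.
(67/149) = +1 → QR.
(86/149) = +1 → QR.
(139/149) = -1 → non-residue.
Total quadratic residues among the 6: 4.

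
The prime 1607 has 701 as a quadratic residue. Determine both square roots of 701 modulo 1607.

682, 925

Since 1607 ≡ 3 (mod 4), a square root of 701 is 701^((1607+1)/4) = 701^402 mod 1607.
Repeated squaring: 701^2≡1266, 701^4≡577, 701^8≡280, 701^16≡1264, 701^32≡338, 701^64≡147, 701^128≡718, 701^256≡1284 (mod 1607).
701^402 = 701^(256+128+16+2) ≡ 925 (mod 1607).
Check: 925² = 855625 ≡ 701 (mod 1607). The two roots are 682 and 925.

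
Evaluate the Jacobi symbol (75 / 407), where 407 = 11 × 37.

1

Reciprocity: 75 ≡ 3 and 407 ≡ 3 (mod 4), so (75/407) = −(407/75).
Reduce top mod 75: now compute (32/75).
Pull out 2^5: since 75 ≡ 3 (mod 8), (2/75) = -1, so (2/75)^5 = -1.
Reached (1/75) = 1. Collecting the sign flips along the way, the symbol is +1.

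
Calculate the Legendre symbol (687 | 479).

-1

Euler's criterion: (687/479) ≡ 208^239 (mod 479).
208^2 ≡ 154 (mod 479)
208^4 ≡ 245 (mod 479)
208^8 ≡ 150 (mod 479)
208^16 ≡ 466 (mod 479)
208^32 ≡ 169 (mod 479)
208^64 ≡ 300 (mod 479)
208^128 ≡ 427 (mod 479)
208^239 = 208^(128+64+32+8+4+2+1) ≡ 478 (mod 479).
Result is 478 ≡ −1, so (687/479) = −1.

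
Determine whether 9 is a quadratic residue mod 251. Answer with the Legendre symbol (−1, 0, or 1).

Reciprocity: 9 ≡ 1 and 251 ≡ 3 (mod 4), so (9/251) = +(251/9).
Reduce top mod 9: now compute (8/9).
Pull out 2^3: since 9 ≡ 1 (mod 8), (2/9) = +1, so (2/9)^3 = +1.
Reached (1/9) = 1. Collecting the sign flips along the way, the symbol is +1.

1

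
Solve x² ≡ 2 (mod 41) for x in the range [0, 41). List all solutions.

41 ≡ 1 (mod 4), so we find a root by search.
Trying successive values, 17² = 289 ≡ 2 (mod 41). The other root is 41 − 17 = 24.

17, 24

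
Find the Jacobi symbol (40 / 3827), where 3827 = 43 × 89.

1

Pull out 2^3: since 3827 ≡ 3 (mod 8), (2/3827) = -1, so (2/3827)^3 = -1.
Reciprocity: 5 ≡ 1 and 3827 ≡ 3 (mod 4), so (5/3827) = +(3827/5).
Reduce top mod 5: now compute (2/5).
Pull out 2: since 5 ≡ 5 (mod 8), (2/5) = -1.
Reached (1/5) = 1. Collecting the sign flips along the way, the symbol is +1.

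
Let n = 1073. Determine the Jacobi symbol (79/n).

Reciprocity: 79 ≡ 3 and 1073 ≡ 1 (mod 4), so (79/1073) = +(1073/79).
Reduce top mod 79: now compute (46/79).
Pull out 2: since 79 ≡ 7 (mod 8), (2/79) = +1.
Reciprocity: 23 ≡ 3 and 79 ≡ 3 (mod 4), so (23/79) = −(79/23).
Reduce top mod 23: now compute (10/23).
Pull out 2: since 23 ≡ 7 (mod 8), (2/23) = +1.
Reciprocity: 5 ≡ 1 and 23 ≡ 3 (mod 4), so (5/23) = +(23/5).
Reduce top mod 5: now compute (3/5).
Reciprocity: 3 ≡ 3 and 5 ≡ 1 (mod 4), so (3/5) = +(5/3).
Reduce top mod 3: now compute (2/3).
Pull out 2: since 3 ≡ 3 (mod 8), (2/3) = -1.
Reached (1/3) = 1. Collecting the sign flips along the way, the symbol is +1.

1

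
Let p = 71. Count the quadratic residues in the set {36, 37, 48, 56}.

3

(36/71) = +1 → QR.
(37/71) = +1 → QR.
(48/71) = +1 → QR.
(56/71) = -1 → non-residue.
Total quadratic residues among the 4: 3.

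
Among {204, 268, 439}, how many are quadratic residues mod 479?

(204/479) = -1 → non-residue.
(268/479) = -1 → non-residue.
(439/479) = -1 → non-residue.
Total quadratic residues among the 3: 0.

0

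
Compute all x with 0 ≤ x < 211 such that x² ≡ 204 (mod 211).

Since 211 ≡ 3 (mod 4), a square root of 204 is 204^((211+1)/4) = 204^53 mod 211.
Repeated squaring: 204^2≡49, 204^4≡80, 204^8≡70, 204^16≡47, 204^32≡99 (mod 211).
204^53 = 204^(32+16+4+1) ≡ 170 (mod 211).
Check: 170² = 28900 ≡ 204 (mod 211). The two roots are 41 and 170.

41, 170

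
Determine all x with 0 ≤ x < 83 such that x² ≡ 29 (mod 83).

19, 64

Since 83 ≡ 3 (mod 4), a square root of 29 is 29^((83+1)/4) = 29^21 mod 83.
Repeated squaring: 29^2≡11, 29^4≡38, 29^8≡33, 29^16≡10 (mod 83).
29^21 = 29^(16+4+1) ≡ 64 (mod 83).
Check: 64² = 4096 ≡ 29 (mod 83). The two roots are 19 and 64.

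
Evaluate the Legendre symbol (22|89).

1

Pull out 2: since 89 ≡ 1 (mod 8), (2/89) = +1.
Reciprocity: 11 ≡ 3 and 89 ≡ 1 (mod 4), so (11/89) = +(89/11).
Reduce top mod 11: now compute (1/11).
Reached (1/11) = 1. Collecting the sign flips along the way, the symbol is +1.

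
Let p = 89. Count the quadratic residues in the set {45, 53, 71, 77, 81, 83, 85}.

5

(45/89) = +1 → QR.
(53/89) = +1 → QR.
(71/89) = +1 → QR.
(77/89) = -1 → non-residue.
(81/89) = +1 → QR.
(83/89) = -1 → non-residue.
(85/89) = +1 → QR.
Total quadratic residues among the 7: 5.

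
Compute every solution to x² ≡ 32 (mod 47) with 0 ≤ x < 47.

Since 47 ≡ 3 (mod 4), a square root of 32 is 32^((47+1)/4) = 32^12 mod 47.
Repeated squaring: 32^2≡37, 32^4≡6, 32^8≡36 (mod 47).
32^12 = 32^(8+4) ≡ 28 (mod 47).
Check: 28² = 784 ≡ 32 (mod 47). The two roots are 19 and 28.

19, 28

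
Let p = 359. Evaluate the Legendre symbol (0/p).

Top reduces to 0: gcd > 1, so the symbol is 0.

0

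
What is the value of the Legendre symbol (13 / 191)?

1

Reciprocity: 13 ≡ 1 and 191 ≡ 3 (mod 4), so (13/191) = +(191/13).
Reduce top mod 13: now compute (9/13).
Reciprocity: 9 ≡ 1 and 13 ≡ 1 (mod 4), so (9/13) = +(13/9).
Reduce top mod 9: now compute (4/9).
Pull out 2^2: since 9 ≡ 1 (mod 8), (2/9) = +1, so (2/9)^2 = +1.
Reached (1/9) = 1. Collecting the sign flips along the way, the symbol is +1.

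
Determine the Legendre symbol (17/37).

-1

Reciprocity: 17 ≡ 1 and 37 ≡ 1 (mod 4), so (17/37) = +(37/17).
Reduce top mod 17: now compute (3/17).
Reciprocity: 3 ≡ 3 and 17 ≡ 1 (mod 4), so (3/17) = +(17/3).
Reduce top mod 3: now compute (2/3).
Pull out 2: since 3 ≡ 3 (mod 8), (2/3) = -1.
Reached (1/3) = 1. Collecting the sign flips along the way, the symbol is -1.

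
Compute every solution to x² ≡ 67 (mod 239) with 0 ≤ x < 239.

Since 239 ≡ 3 (mod 4), a square root of 67 is 67^((239+1)/4) = 67^60 mod 239.
Repeated squaring: 67^2≡187, 67^4≡75, 67^8≡128, 67^16≡132, 67^32≡216 (mod 239).
67^60 = 67^(32+16+8+4) ≡ 211 (mod 239).
Check: 211² = 44521 ≡ 67 (mod 239). The two roots are 28 and 211.

28, 211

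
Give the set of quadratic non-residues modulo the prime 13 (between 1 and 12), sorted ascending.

Square k = 1,…,6 (k and 13−k give the same square):
1²=1, 2²=4, 3²=9, 4²≡3, 5²≡12, 6²≡10 (mod 13).
The residues are {1, 3, 4, 9, 10, 12}; the non-residues are the remaining 6 nonzero classes.

2, 5, 6, 7, 8, 11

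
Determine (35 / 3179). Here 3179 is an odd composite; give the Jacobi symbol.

-1

Reciprocity: 35 ≡ 3 and 3179 ≡ 3 (mod 4), so (35/3179) = −(3179/35).
Reduce top mod 35: now compute (29/35).
Reciprocity: 29 ≡ 1 and 35 ≡ 3 (mod 4), so (29/35) = +(35/29).
Reduce top mod 29: now compute (6/29).
Pull out 2: since 29 ≡ 5 (mod 8), (2/29) = -1.
Reciprocity: 3 ≡ 3 and 29 ≡ 1 (mod 4), so (3/29) = +(29/3).
Reduce top mod 3: now compute (2/3).
Pull out 2: since 3 ≡ 3 (mod 8), (2/3) = -1.
Reached (1/3) = 1. Collecting the sign flips along the way, the symbol is -1.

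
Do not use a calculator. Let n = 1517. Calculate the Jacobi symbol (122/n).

Pull out 2: since 1517 ≡ 5 (mod 8), (2/1517) = -1.
Reciprocity: 61 ≡ 1 and 1517 ≡ 1 (mod 4), so (61/1517) = +(1517/61).
Reduce top mod 61: now compute (53/61).
Reciprocity: 53 ≡ 1 and 61 ≡ 1 (mod 4), so (53/61) = +(61/53).
Reduce top mod 53: now compute (8/53).
Pull out 2^3: since 53 ≡ 5 (mod 8), (2/53) = -1, so (2/53)^3 = -1.
Reached (1/53) = 1. Collecting the sign flips along the way, the symbol is +1.

1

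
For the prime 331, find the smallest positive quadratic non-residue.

(2/331) = −1, so 2 is the smallest positive non-residue mod 331.

2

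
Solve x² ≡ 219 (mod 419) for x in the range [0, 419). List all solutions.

Since 419 ≡ 3 (mod 4), a square root of 219 is 219^((419+1)/4) = 219^105 mod 419.
Repeated squaring: 219^2≡195, 219^4≡315, 219^8≡341, 219^16≡218, 219^32≡177, 219^64≡323 (mod 419).
219^105 = 219^(64+32+8+1) ≡ 122 (mod 419).
Check: 122² = 14884 ≡ 219 (mod 419). The two roots are 122 and 297.

122, 297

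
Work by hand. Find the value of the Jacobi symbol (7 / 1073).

Reciprocity: 7 ≡ 3 and 1073 ≡ 1 (mod 4), so (7/1073) = +(1073/7).
Reduce top mod 7: now compute (2/7).
Pull out 2: since 7 ≡ 7 (mod 8), (2/7) = +1.
Reached (1/7) = 1. Collecting the sign flips along the way, the symbol is +1.

1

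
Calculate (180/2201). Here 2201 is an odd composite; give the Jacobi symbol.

Pull out 2^2: since 2201 ≡ 1 (mod 8), (2/2201) = +1, so (2/2201)^2 = +1.
Reciprocity: 45 ≡ 1 and 2201 ≡ 1 (mod 4), so (45/2201) = +(2201/45).
Reduce top mod 45: now compute (41/45).
Reciprocity: 41 ≡ 1 and 45 ≡ 1 (mod 4), so (41/45) = +(45/41).
Reduce top mod 41: now compute (4/41).
Pull out 2^2: since 41 ≡ 1 (mod 8), (2/41) = +1, so (2/41)^2 = +1.
Reached (1/41) = 1. Collecting the sign flips along the way, the symbol is +1.

1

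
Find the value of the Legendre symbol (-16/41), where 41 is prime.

1

First reduce: -16 ≡ 25 (mod 41).
Reciprocity: 25 ≡ 1 and 41 ≡ 1 (mod 4), so (25/41) = +(41/25).
Reduce top mod 25: now compute (16/25).
Pull out 2^4: since 25 ≡ 1 (mod 8), (2/25) = +1, so (2/25)^4 = +1.
Reached (1/25) = 1. Collecting the sign flips along the way, the symbol is +1.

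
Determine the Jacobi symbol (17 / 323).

0

Reciprocity: 17 ≡ 1 and 323 ≡ 3 (mod 4), so (17/323) = +(323/17).
Reduce top mod 17: now compute (0/17).
Top reduces to 0: gcd > 1, so the symbol is 0.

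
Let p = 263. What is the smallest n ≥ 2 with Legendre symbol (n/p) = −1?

5

(2/263) = +1, so 2 is a residue.
(3/263) = +1, so 3 is a residue.
(4/263) = +1, so 4 is a residue.
(5/263) = −1, so 5 is the smallest positive non-residue mod 263.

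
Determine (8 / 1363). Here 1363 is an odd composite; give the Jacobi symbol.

Pull out 2^3: since 1363 ≡ 3 (mod 8), (2/1363) = -1, so (2/1363)^3 = -1.
Reached (1/1363) = 1. Collecting the sign flips along the way, the symbol is -1.

-1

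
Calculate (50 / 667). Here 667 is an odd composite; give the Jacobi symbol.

Pull out 2: since 667 ≡ 3 (mod 8), (2/667) = -1.
Reciprocity: 25 ≡ 1 and 667 ≡ 3 (mod 4), so (25/667) = +(667/25).
Reduce top mod 25: now compute (17/25).
Reciprocity: 17 ≡ 1 and 25 ≡ 1 (mod 4), so (17/25) = +(25/17).
Reduce top mod 17: now compute (8/17).
Pull out 2^3: since 17 ≡ 1 (mod 8), (2/17) = +1, so (2/17)^3 = +1.
Reached (1/17) = 1. Collecting the sign flips along the way, the symbol is -1.

-1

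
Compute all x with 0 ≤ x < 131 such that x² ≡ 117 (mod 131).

Since 131 ≡ 3 (mod 4), a square root of 117 is 117^((131+1)/4) = 117^33 mod 131.
Repeated squaring: 117^2≡65, 117^4≡33, 117^8≡41, 117^16≡109, 117^32≡91 (mod 131).
117^33 = 117^(32+1) ≡ 36 (mod 131).
Check: 36² = 1296 ≡ 117 (mod 131). The two roots are 36 and 95.

36, 95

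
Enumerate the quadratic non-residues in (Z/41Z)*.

Square k = 1,…,20 (k and 41−k give the same square):
1²=1, 2²=4, 3²=9, 4²=16, 5²=25, 6²=36, 7²≡8, 8²≡23, 9²≡40, 10²≡18, 11²≡39, 12²≡21, 13²≡5, 14²≡32, 15²≡20, 16²≡10, 17²≡2, 18²≡37, 19²≡33, 20²≡31 (mod 41).
The residues are {1, 2, 4, 5, 8, 9, 10, 16, 18, 20, 21, 23, 25, 31, 32, 33, 36, 37, 39, 40}; the non-residues are the remaining 20 nonzero classes.

3,6,7,11,12,13,14,15,17,19,22,24,26,27,28,29,30,34,35,38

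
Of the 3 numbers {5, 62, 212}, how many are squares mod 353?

0

(5/353) = -1 → non-residue.
(62/353) = -1 → non-residue.
(212/353) = -1 → non-residue.
Total quadratic residues among the 3: 0.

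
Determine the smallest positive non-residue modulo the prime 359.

7

(2/359) = +1, so 2 is a residue.
(3/359) = +1, so 3 is a residue.
(4/359) = +1, so 4 is a residue.
(5/359) = +1, so 5 is a residue.
(6/359) = +1, so 6 is a residue.
(7/359) = −1, so 7 is the smallest positive non-residue mod 359.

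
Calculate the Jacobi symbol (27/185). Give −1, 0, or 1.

-1

Reciprocity: 27 ≡ 3 and 185 ≡ 1 (mod 4), so (27/185) = +(185/27).
Reduce top mod 27: now compute (23/27).
Reciprocity: 23 ≡ 3 and 27 ≡ 3 (mod 4), so (23/27) = −(27/23).
Reduce top mod 23: now compute (4/23).
Pull out 2^2: since 23 ≡ 7 (mod 8), (2/23) = +1, so (2/23)^2 = +1.
Reached (1/23) = 1. Collecting the sign flips along the way, the symbol is -1.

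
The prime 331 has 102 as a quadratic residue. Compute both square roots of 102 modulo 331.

Since 331 ≡ 3 (mod 4), a square root of 102 is 102^((331+1)/4) = 102^83 mod 331.
Repeated squaring: 102^2≡143, 102^4≡258, 102^8≡33, 102^16≡96, 102^32≡279, 102^64≡56 (mod 331).
102^83 = 102^(64+16+2+1) ≡ 105 (mod 331).
Check: 105² = 11025 ≡ 102 (mod 331). The two roots are 105 and 226.

105, 226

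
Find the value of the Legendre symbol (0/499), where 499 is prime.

0

Top reduces to 0: gcd > 1, so the symbol is 0.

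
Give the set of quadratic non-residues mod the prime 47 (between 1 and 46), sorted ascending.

5,10,11,13,15,19,20,22,23,26,29,30,31,33,35,38,39,40,41,43,44,45,46

Square k = 1,…,23 (k and 47−k give the same square):
1²=1, 2²=4, 3²=9, 4²=16, 5²=25, 6²=36, 7²≡2, 8²≡17, 9²≡34, 10²≡6, 11²≡27, 12²≡3, 13²≡28, 14²≡8, 15²≡37, 16²≡21, 17²≡7, 18²≡42, 19²≡32, 20²≡24, 21²≡18, 22²≡14, 23²≡12 (mod 47).
The residues are {1, 2, 3, 4, 6, 7, 8, 9, 12, 14, 16, 17, 18, 21, 24, 25, 27, 28, 32, 34, 36, 37, 42}; the non-residues are the remaining 23 nonzero classes.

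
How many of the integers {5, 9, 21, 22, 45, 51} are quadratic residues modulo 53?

(5/53) = -1 → non-residue.
(9/53) = +1 → QR.
(21/53) = -1 → non-residue.
(22/53) = -1 → non-residue.
(45/53) = -1 → non-residue.
(51/53) = -1 → non-residue.
Total quadratic residues among the 6: 1.

1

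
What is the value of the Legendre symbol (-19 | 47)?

1

Euler's criterion: (-19/47) ≡ 28^23 (mod 47).
28^2 ≡ 32 (mod 47)
28^4 ≡ 37 (mod 47)
28^8 ≡ 6 (mod 47)
28^16 ≡ 36 (mod 47)
28^23 = 28^(16+4+2+1) ≡ 1 (mod 47).
Result is 1, so (-19/47) = 1.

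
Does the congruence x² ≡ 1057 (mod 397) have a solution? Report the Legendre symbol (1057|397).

Euler's criterion: (1057/397) ≡ 263^198 (mod 397).
263^2 ≡ 91 (mod 397)
263^4 ≡ 341 (mod 397)
263^8 ≡ 357 (mod 397)
263^16 ≡ 12 (mod 397)
263^32 ≡ 144 (mod 397)
263^64 ≡ 92 (mod 397)
263^128 ≡ 127 (mod 397)
263^198 = 263^(128+64+4+2) ≡ 396 (mod 397).
Result is 396 ≡ −1, so (1057/397) = −1.

-1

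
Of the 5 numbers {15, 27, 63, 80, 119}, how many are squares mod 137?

3

(15/137) = +1 → QR.
(27/137) = -1 → non-residue.
(63/137) = +1 → QR.
(80/137) = -1 → non-residue.
(119/137) = +1 → QR.
Total quadratic residues among the 5: 3.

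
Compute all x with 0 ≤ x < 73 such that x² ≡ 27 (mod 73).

73 ≡ 1 (mod 4), so we find a root by search.
Trying successive values, 10² = 100 ≡ 27 (mod 73). The other root is 73 − 10 = 63.

10, 63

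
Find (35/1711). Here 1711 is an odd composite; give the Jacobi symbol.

1

Reciprocity: 35 ≡ 3 and 1711 ≡ 3 (mod 4), so (35/1711) = −(1711/35).
Reduce top mod 35: now compute (31/35).
Reciprocity: 31 ≡ 3 and 35 ≡ 3 (mod 4), so (31/35) = −(35/31).
Reduce top mod 31: now compute (4/31).
Pull out 2^2: since 31 ≡ 7 (mod 8), (2/31) = +1, so (2/31)^2 = +1.
Reached (1/31) = 1. Collecting the sign flips along the way, the symbol is +1.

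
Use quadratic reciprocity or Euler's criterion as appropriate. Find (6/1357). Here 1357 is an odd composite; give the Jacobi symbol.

Pull out 2: since 1357 ≡ 5 (mod 8), (2/1357) = -1.
Reciprocity: 3 ≡ 3 and 1357 ≡ 1 (mod 4), so (3/1357) = +(1357/3).
Reduce top mod 3: now compute (1/3).
Reached (1/3) = 1. Collecting the sign flips along the way, the symbol is -1.

-1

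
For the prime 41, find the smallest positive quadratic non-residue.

(2/41) = +1, so 2 is a residue.
(3/41) = −1, so 3 is the smallest positive non-residue mod 41.

3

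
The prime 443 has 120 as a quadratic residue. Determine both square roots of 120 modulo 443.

125, 318

Since 443 ≡ 3 (mod 4), a square root of 120 is 120^((443+1)/4) = 120^111 mod 443.
Repeated squaring: 120^2≡224, 120^4≡117, 120^8≡399, 120^16≡164, 120^32≡316, 120^64≡181 (mod 443).
120^111 = 120^(64+32+8+4+2+1) ≡ 318 (mod 443).
Check: 318² = 101124 ≡ 120 (mod 443). The two roots are 125 and 318.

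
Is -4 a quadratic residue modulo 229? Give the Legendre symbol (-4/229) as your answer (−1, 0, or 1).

1

First reduce: -4 ≡ 225 (mod 229).
Reciprocity: 225 ≡ 1 and 229 ≡ 1 (mod 4), so (225/229) = +(229/225).
Reduce top mod 225: now compute (4/225).
Pull out 2^2: since 225 ≡ 1 (mod 8), (2/225) = +1, so (2/225)^2 = +1.
Reached (1/225) = 1. Collecting the sign flips along the way, the symbol is +1.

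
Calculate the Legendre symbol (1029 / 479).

1

Euler's criterion: (1029/479) ≡ 71^239 (mod 479).
71^2 ≡ 251 (mod 479)
71^4 ≡ 252 (mod 479)
71^8 ≡ 276 (mod 479)
71^16 ≡ 15 (mod 479)
71^32 ≡ 225 (mod 479)
71^64 ≡ 330 (mod 479)
71^128 ≡ 167 (mod 479)
71^239 = 71^(128+64+32+8+4+2+1) ≡ 1 (mod 479).
Result is 1, so (1029/479) = 1.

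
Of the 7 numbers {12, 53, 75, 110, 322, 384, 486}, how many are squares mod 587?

(12/587) = +1 → QR.
(53/587) = +1 → QR.
(75/587) = +1 → QR.
(110/587) = -1 → non-residue.
(322/587) = +1 → QR.
(384/587) = -1 → non-residue.
(486/587) = -1 → non-residue.
Total quadratic residues among the 7: 4.

4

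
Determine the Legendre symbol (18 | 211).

-1

Pull out 2: since 211 ≡ 3 (mod 8), (2/211) = -1.
Reciprocity: 9 ≡ 1 and 211 ≡ 3 (mod 4), so (9/211) = +(211/9).
Reduce top mod 9: now compute (4/9).
Pull out 2^2: since 9 ≡ 1 (mod 8), (2/9) = +1, so (2/9)^2 = +1.
Reached (1/9) = 1. Collecting the sign flips along the way, the symbol is -1.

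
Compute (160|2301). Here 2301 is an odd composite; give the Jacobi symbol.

-1

Pull out 2^5: since 2301 ≡ 5 (mod 8), (2/2301) = -1, so (2/2301)^5 = -1.
Reciprocity: 5 ≡ 1 and 2301 ≡ 1 (mod 4), so (5/2301) = +(2301/5).
Reduce top mod 5: now compute (1/5).
Reached (1/5) = 1. Collecting the sign flips along the way, the symbol is -1.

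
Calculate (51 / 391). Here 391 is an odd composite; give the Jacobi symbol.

0

Reciprocity: 51 ≡ 3 and 391 ≡ 3 (mod 4), so (51/391) = −(391/51).
Reduce top mod 51: now compute (34/51).
Pull out 2: since 51 ≡ 3 (mod 8), (2/51) = -1.
Reciprocity: 17 ≡ 1 and 51 ≡ 3 (mod 4), so (17/51) = +(51/17).
Reduce top mod 17: now compute (0/17).
Top reduces to 0: gcd > 1, so the symbol is 0.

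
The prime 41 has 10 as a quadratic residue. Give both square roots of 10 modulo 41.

16, 25

41 ≡ 1 (mod 4), so we find a root by search.
Trying successive values, 16² = 256 ≡ 10 (mod 41). The other root is 41 − 16 = 25.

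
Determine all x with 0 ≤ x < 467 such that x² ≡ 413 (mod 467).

170, 297

Since 467 ≡ 3 (mod 4), a square root of 413 is 413^((467+1)/4) = 413^117 mod 467.
Repeated squaring: 413^2≡114, 413^4≡387, 413^8≡329, 413^16≡364, 413^32≡335, 413^64≡145 (mod 467).
413^117 = 413^(64+32+16+4+1) ≡ 170 (mod 467).
Check: 170² = 28900 ≡ 413 (mod 467). The two roots are 170 and 297.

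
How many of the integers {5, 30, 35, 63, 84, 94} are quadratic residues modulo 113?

2

(5/113) = -1 → non-residue.
(30/113) = +1 → QR.
(35/113) = -1 → non-residue.
(63/113) = +1 → QR.
(84/113) = -1 → non-residue.
(94/113) = -1 → non-residue.
Total quadratic residues among the 6: 2.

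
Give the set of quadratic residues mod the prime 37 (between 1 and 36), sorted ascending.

1 3 4 7 9 10 11 12 16 21 25 26 27 28 30 33 34 36

Square k = 1,…,18 (k and 37−k give the same square):
1²=1, 2²=4, 3²=9, 4²=16, 5²=25, 6²=36, 7²≡12, 8²≡27, 9²≡7, 10²≡26, 11²≡10, 12²≡33, 13²≡21, 14²≡11, 15²≡3, 16²≡34, 17²≡30, 18²≡28 (mod 37).
So the quadratic residues mod 37 are {1, 3, 4, 7, 9, 10, 11, 12, 16, 21, 25, 26, 27, 28, 30, 33, 34, 36}.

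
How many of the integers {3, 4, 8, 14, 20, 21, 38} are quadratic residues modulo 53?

2

(3/53) = -1 → non-residue.
(4/53) = +1 → QR.
(8/53) = -1 → non-residue.
(14/53) = -1 → non-residue.
(20/53) = -1 → non-residue.
(21/53) = -1 → non-residue.
(38/53) = +1 → QR.
Total quadratic residues among the 7: 2.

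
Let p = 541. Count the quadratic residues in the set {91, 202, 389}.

(91/541) = -1 → non-residue.
(202/541) = -1 → non-residue.
(389/541) = -1 → non-residue.
Total quadratic residues among the 3: 0.

0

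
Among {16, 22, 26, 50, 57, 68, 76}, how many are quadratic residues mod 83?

(16/83) = +1 → QR.
(22/83) = -1 → non-residue.
(26/83) = +1 → QR.
(50/83) = -1 → non-residue.
(57/83) = -1 → non-residue.
(68/83) = +1 → QR.
(76/83) = -1 → non-residue.
Total quadratic residues among the 7: 3.

3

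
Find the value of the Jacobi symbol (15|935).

0

Reciprocity: 15 ≡ 3 and 935 ≡ 3 (mod 4), so (15/935) = −(935/15).
Reduce top mod 15: now compute (5/15).
Reciprocity: 5 ≡ 1 and 15 ≡ 3 (mod 4), so (5/15) = +(15/5).
Reduce top mod 5: now compute (0/5).
Top reduces to 0: gcd > 1, so the symbol is 0.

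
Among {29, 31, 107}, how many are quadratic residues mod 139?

(29/139) = +1 → QR.
(31/139) = +1 → QR.
(107/139) = +1 → QR.
Total quadratic residues among the 3: 3.

3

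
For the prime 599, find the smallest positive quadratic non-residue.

(2/599) = +1, so 2 is a residue.
(3/599) = +1, so 3 is a residue.
(4/599) = +1, so 4 is a residue.
(5/599) = +1, so 5 is a residue.
(6/599) = +1, so 6 is a residue.
(7/599) = −1, so 7 is the smallest positive non-residue mod 599.

7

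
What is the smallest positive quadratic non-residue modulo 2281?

7

(2/2281) = +1, so 2 is a residue.
(3/2281) = +1, so 3 is a residue.
(4/2281) = +1, so 4 is a residue.
(5/2281) = +1, so 5 is a residue.
(6/2281) = +1, so 6 is a residue.
(7/2281) = −1, so 7 is the smallest positive non-residue mod 2281.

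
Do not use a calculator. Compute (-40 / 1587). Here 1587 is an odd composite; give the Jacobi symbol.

First reduce: -40 ≡ 1547 (mod 1587).
Reciprocity: 1547 ≡ 3 and 1587 ≡ 3 (mod 4), so (1547/1587) = −(1587/1547).
Reduce top mod 1547: now compute (40/1547).
Pull out 2^3: since 1547 ≡ 3 (mod 8), (2/1547) = -1, so (2/1547)^3 = -1.
Reciprocity: 5 ≡ 1 and 1547 ≡ 3 (mod 4), so (5/1547) = +(1547/5).
Reduce top mod 5: now compute (2/5).
Pull out 2: since 5 ≡ 5 (mod 8), (2/5) = -1.
Reached (1/5) = 1. Collecting the sign flips along the way, the symbol is -1.

-1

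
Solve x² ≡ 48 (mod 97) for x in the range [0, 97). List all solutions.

40, 57

97 ≡ 1 (mod 4), so we find a root by search.
Trying successive values, 40² = 1600 ≡ 48 (mod 97). The other root is 97 − 40 = 57.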